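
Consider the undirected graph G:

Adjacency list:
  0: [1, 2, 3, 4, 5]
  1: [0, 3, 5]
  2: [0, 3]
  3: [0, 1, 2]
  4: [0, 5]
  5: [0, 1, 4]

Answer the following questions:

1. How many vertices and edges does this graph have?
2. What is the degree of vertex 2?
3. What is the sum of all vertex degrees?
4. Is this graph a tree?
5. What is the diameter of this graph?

Count: 6 vertices, 9 edges.
Vertex 2 has neighbors [0, 3], degree = 2.
Handshaking lemma: 2 * 9 = 18.
A tree on 6 vertices has 5 edges. This graph has 9 edges (4 extra). Not a tree.
Diameter (longest shortest path) = 2.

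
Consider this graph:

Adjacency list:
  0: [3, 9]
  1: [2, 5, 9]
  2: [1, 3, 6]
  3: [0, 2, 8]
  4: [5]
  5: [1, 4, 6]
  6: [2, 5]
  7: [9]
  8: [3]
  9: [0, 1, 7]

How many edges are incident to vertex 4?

Vertex 4 has neighbors [5], so deg(4) = 1.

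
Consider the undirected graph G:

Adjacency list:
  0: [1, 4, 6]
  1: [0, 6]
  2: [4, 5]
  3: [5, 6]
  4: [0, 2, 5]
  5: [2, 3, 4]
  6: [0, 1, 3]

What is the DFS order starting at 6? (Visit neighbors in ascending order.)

DFS from vertex 6 (neighbors processed in ascending order):
Visit order: 6, 0, 1, 4, 2, 5, 3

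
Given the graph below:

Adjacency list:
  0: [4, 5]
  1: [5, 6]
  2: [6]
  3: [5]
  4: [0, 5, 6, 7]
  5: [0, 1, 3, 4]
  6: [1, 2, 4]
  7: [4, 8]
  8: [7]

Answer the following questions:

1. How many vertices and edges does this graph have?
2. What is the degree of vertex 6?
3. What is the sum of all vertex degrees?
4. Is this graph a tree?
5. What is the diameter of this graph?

Count: 9 vertices, 10 edges.
Vertex 6 has neighbors [1, 2, 4], degree = 3.
Handshaking lemma: 2 * 10 = 20.
A tree on 9 vertices has 8 edges. This graph has 10 edges (2 extra). Not a tree.
Diameter (longest shortest path) = 4.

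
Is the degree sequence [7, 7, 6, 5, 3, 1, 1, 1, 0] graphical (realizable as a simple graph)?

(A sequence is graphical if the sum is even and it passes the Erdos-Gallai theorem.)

Sum of degrees = 31. Sum is odd, so the sequence is NOT graphical.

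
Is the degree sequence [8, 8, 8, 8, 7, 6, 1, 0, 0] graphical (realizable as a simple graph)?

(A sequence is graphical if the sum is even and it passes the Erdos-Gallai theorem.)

Sum of degrees = 46. Sum is even but fails Erdos-Gallai. The sequence is NOT graphical.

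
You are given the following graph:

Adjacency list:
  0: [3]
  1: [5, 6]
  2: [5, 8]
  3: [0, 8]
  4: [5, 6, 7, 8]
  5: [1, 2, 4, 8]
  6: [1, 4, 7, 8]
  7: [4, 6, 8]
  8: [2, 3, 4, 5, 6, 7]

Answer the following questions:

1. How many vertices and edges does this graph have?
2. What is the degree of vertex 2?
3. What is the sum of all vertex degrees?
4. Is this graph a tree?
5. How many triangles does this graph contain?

Count: 9 vertices, 14 edges.
Vertex 2 has neighbors [5, 8], degree = 2.
Handshaking lemma: 2 * 14 = 28.
A tree on 9 vertices has 8 edges. This graph has 14 edges (6 extra). Not a tree.
Number of triangles = 6.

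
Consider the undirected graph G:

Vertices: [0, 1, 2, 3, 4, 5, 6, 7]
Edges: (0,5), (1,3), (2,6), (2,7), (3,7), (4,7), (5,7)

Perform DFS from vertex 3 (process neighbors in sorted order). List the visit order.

DFS from vertex 3 (neighbors processed in ascending order):
Visit order: 3, 1, 7, 2, 6, 4, 5, 0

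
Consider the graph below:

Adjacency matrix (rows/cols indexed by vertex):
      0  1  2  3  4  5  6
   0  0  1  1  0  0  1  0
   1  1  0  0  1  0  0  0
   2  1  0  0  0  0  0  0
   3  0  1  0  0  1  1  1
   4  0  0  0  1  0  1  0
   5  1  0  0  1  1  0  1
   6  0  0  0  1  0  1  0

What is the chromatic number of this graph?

The graph has a maximum clique of size 3 (lower bound on chromatic number).
A valid 3-coloring: {0: 0, 1: 1, 2: 1, 3: 0, 4: 2, 5: 1, 6: 2}.
Chromatic number = 3.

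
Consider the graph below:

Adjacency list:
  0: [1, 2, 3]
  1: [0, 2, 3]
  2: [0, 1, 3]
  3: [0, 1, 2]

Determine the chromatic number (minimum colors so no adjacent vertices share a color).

The graph has a maximum clique of size 4 (lower bound on chromatic number).
A valid 4-coloring: {0: 0, 1: 1, 2: 2, 3: 3}.
Chromatic number = 4.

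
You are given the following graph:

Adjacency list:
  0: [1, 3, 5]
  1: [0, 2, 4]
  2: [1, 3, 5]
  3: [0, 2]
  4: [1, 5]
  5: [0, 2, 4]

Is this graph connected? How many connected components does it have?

Checking connectivity: the graph has 1 connected component(s).
All vertices are reachable from each other. The graph IS connected.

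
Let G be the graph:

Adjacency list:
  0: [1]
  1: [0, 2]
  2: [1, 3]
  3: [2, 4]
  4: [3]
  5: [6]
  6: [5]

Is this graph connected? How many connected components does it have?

Checking connectivity: the graph has 2 connected component(s).
Components: [[0, 1, 2, 3, 4], [5, 6]]. The graph is NOT connected.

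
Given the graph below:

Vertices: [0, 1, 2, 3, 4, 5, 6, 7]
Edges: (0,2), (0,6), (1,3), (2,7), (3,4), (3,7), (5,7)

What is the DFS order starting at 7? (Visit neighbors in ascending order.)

DFS from vertex 7 (neighbors processed in ascending order):
Visit order: 7, 2, 0, 6, 3, 1, 4, 5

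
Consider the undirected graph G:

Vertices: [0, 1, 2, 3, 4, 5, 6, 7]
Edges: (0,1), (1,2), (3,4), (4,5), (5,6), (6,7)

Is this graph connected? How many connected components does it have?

Checking connectivity: the graph has 2 connected component(s).
Components: [[0, 1, 2], [3, 4, 5, 6, 7]]. The graph is NOT connected.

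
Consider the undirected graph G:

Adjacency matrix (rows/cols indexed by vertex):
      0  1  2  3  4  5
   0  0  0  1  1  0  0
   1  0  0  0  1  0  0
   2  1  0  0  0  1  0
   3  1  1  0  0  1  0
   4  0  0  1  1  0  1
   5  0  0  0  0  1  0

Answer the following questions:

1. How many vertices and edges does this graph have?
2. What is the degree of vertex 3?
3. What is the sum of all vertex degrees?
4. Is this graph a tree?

Count: 6 vertices, 6 edges.
Vertex 3 has neighbors [0, 1, 4], degree = 3.
Handshaking lemma: 2 * 6 = 12.
A tree on 6 vertices has 5 edges. This graph has 6 edges (1 extra). Not a tree.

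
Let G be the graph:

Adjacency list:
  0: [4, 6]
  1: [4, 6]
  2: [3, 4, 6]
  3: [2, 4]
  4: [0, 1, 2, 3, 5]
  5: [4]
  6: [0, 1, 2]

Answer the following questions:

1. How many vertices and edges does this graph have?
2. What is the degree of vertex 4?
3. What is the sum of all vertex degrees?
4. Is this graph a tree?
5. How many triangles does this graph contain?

Count: 7 vertices, 9 edges.
Vertex 4 has neighbors [0, 1, 2, 3, 5], degree = 5.
Handshaking lemma: 2 * 9 = 18.
A tree on 7 vertices has 6 edges. This graph has 9 edges (3 extra). Not a tree.
Number of triangles = 1.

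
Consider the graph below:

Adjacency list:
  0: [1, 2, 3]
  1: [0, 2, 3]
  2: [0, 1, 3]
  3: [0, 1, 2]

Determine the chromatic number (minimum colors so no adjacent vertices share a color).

The graph has a maximum clique of size 4 (lower bound on chromatic number).
A valid 4-coloring: {0: 0, 1: 1, 2: 2, 3: 3}.
Chromatic number = 4.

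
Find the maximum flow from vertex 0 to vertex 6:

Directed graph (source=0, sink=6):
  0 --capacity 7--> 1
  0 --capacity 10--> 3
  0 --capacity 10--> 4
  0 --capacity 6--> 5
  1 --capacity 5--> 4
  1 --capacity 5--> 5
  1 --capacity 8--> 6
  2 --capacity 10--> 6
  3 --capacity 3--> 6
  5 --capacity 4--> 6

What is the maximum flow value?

Computing max flow:
  Flow on (0->1): 7/7
  Flow on (0->3): 3/10
  Flow on (0->5): 4/6
  Flow on (1->6): 7/8
  Flow on (3->6): 3/3
  Flow on (5->6): 4/4
Maximum flow = 14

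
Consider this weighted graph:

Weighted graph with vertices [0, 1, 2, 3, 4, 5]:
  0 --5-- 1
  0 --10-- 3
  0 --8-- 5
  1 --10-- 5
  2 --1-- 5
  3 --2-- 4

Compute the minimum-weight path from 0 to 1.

Using Dijkstra's algorithm from vertex 0:
Shortest path: 0 -> 1
Total weight: 5 = 5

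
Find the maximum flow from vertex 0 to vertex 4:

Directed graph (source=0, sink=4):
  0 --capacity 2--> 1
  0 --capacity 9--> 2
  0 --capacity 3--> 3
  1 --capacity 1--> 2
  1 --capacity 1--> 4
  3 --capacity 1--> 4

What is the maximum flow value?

Computing max flow:
  Flow on (0->1): 1/2
  Flow on (0->3): 1/3
  Flow on (1->4): 1/1
  Flow on (3->4): 1/1
Maximum flow = 2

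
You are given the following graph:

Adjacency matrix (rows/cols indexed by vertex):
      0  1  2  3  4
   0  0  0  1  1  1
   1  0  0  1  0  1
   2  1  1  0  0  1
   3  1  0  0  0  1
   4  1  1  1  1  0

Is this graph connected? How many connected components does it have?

Checking connectivity: the graph has 1 connected component(s).
All vertices are reachable from each other. The graph IS connected.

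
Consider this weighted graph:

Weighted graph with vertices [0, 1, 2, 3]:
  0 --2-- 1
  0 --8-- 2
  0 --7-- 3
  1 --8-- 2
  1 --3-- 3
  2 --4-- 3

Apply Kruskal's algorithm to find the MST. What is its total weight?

Applying Kruskal's algorithm (sort edges by weight, add if no cycle):
  Add (0,1) w=2
  Add (1,3) w=3
  Add (2,3) w=4
  Skip (0,3) w=7 (creates cycle)
  Skip (0,2) w=8 (creates cycle)
  Skip (1,2) w=8 (creates cycle)
MST weight = 9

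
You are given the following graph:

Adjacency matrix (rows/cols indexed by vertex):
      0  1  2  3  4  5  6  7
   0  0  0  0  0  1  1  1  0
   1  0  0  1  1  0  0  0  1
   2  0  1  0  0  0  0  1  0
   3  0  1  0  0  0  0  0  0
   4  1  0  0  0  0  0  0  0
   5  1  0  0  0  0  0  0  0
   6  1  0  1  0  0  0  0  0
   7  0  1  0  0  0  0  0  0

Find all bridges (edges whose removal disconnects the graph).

A bridge is an edge whose removal increases the number of connected components.
Bridges found: (0,4), (0,5), (0,6), (1,2), (1,3), (1,7), (2,6)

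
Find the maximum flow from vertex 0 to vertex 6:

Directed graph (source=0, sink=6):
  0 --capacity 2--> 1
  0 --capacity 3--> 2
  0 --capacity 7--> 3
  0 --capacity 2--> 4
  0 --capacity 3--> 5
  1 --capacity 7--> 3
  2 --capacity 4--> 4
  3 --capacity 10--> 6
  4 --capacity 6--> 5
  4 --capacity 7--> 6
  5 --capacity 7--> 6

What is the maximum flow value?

Computing max flow:
  Flow on (0->1): 2/2
  Flow on (0->2): 3/3
  Flow on (0->3): 7/7
  Flow on (0->4): 2/2
  Flow on (0->5): 3/3
  Flow on (1->3): 2/7
  Flow on (2->4): 3/4
  Flow on (3->6): 9/10
  Flow on (4->6): 5/7
  Flow on (5->6): 3/7
Maximum flow = 17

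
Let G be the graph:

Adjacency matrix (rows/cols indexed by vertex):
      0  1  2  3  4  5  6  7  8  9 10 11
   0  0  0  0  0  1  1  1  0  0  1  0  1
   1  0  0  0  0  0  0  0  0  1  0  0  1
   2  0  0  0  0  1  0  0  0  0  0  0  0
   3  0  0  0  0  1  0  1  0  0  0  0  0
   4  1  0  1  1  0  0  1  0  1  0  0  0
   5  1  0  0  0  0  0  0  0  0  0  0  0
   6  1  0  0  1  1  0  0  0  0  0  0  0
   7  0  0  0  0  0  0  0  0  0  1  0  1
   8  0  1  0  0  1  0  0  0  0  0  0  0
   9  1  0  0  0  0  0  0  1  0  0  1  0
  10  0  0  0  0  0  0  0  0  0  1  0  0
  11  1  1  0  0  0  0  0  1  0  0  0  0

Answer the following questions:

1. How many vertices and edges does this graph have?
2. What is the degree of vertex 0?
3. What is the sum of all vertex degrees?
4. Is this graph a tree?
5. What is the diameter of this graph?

Count: 12 vertices, 15 edges.
Vertex 0 has neighbors [4, 5, 6, 9, 11], degree = 5.
Handshaking lemma: 2 * 15 = 30.
A tree on 12 vertices has 11 edges. This graph has 15 edges (4 extra). Not a tree.
Diameter (longest shortest path) = 4.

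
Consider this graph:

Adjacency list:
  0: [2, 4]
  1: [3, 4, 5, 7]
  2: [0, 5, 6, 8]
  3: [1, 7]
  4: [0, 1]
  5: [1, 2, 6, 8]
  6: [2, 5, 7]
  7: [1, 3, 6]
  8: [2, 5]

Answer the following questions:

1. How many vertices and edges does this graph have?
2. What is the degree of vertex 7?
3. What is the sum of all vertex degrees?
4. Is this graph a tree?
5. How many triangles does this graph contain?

Count: 9 vertices, 13 edges.
Vertex 7 has neighbors [1, 3, 6], degree = 3.
Handshaking lemma: 2 * 13 = 26.
A tree on 9 vertices has 8 edges. This graph has 13 edges (5 extra). Not a tree.
Number of triangles = 3.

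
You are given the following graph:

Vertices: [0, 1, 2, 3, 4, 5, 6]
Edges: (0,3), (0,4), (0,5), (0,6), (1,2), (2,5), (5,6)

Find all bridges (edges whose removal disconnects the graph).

A bridge is an edge whose removal increases the number of connected components.
Bridges found: (0,3), (0,4), (1,2), (2,5)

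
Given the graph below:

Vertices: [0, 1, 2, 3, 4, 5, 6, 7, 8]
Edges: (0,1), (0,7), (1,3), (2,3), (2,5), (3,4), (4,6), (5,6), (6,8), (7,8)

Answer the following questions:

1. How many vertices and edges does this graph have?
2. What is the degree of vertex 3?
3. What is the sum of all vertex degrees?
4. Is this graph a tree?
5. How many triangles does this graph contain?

Count: 9 vertices, 10 edges.
Vertex 3 has neighbors [1, 2, 4], degree = 3.
Handshaking lemma: 2 * 10 = 20.
A tree on 9 vertices has 8 edges. This graph has 10 edges (2 extra). Not a tree.
Number of triangles = 0.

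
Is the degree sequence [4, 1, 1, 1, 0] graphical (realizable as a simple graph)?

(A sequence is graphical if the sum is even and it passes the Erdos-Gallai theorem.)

Sum of degrees = 7. Sum is odd, so the sequence is NOT graphical.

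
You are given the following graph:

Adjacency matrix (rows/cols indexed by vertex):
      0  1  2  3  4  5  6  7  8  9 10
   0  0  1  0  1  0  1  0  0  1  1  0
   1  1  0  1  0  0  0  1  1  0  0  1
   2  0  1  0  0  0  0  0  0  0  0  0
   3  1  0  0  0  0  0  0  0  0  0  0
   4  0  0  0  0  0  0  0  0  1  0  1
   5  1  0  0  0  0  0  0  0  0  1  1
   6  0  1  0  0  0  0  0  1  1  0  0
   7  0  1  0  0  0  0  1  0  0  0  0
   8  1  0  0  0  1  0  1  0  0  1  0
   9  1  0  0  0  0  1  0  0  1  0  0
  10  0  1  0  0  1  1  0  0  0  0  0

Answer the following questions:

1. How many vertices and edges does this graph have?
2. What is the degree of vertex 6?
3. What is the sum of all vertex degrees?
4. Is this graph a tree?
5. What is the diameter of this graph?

Count: 11 vertices, 16 edges.
Vertex 6 has neighbors [1, 7, 8], degree = 3.
Handshaking lemma: 2 * 16 = 32.
A tree on 11 vertices has 10 edges. This graph has 16 edges (6 extra). Not a tree.
Diameter (longest shortest path) = 3.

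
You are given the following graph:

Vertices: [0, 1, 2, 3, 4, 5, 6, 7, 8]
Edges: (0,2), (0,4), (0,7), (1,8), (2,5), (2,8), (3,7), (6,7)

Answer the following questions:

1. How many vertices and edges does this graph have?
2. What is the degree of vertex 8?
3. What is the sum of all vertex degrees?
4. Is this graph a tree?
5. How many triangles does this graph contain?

Count: 9 vertices, 8 edges.
Vertex 8 has neighbors [1, 2], degree = 2.
Handshaking lemma: 2 * 8 = 16.
A graph is a tree iff it is connected and has exactly n-1 edges. This graph is connected (all 9 vertices in one component) and has 9-1 = 8 edges. It is a tree.
Number of triangles = 0.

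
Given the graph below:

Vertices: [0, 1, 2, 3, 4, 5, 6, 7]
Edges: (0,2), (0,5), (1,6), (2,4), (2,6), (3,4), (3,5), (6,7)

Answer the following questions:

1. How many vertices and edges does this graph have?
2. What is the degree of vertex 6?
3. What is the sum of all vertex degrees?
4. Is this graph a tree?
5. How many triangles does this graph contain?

Count: 8 vertices, 8 edges.
Vertex 6 has neighbors [1, 2, 7], degree = 3.
Handshaking lemma: 2 * 8 = 16.
A tree on 8 vertices has 7 edges. This graph has 8 edges (1 extra). Not a tree.
Number of triangles = 0.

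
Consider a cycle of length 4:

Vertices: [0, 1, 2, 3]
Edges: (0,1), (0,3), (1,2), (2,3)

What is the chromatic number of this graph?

This is an even cycle (C_4). Even cycles are bipartite.
Chromatic number = 2.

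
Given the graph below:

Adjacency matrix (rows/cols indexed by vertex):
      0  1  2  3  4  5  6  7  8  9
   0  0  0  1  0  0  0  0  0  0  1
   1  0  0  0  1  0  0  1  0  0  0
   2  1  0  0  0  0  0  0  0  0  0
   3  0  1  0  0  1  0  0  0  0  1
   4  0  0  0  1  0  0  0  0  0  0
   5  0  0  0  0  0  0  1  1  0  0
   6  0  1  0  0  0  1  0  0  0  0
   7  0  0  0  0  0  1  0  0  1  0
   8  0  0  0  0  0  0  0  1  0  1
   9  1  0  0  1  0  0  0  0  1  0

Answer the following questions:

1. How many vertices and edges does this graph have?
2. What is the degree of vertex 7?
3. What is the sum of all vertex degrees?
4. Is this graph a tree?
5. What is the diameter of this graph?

Count: 10 vertices, 10 edges.
Vertex 7 has neighbors [5, 8], degree = 2.
Handshaking lemma: 2 * 10 = 20.
A tree on 10 vertices has 9 edges. This graph has 10 edges (1 extra). Not a tree.
Diameter (longest shortest path) = 5.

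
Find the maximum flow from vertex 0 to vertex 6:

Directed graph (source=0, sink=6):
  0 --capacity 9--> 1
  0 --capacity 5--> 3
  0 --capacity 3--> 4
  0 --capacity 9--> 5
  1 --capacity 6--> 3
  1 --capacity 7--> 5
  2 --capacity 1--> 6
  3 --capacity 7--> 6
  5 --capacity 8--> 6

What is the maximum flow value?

Computing max flow:
  Flow on (0->1): 6/9
  Flow on (0->3): 1/5
  Flow on (0->5): 8/9
  Flow on (1->3): 6/6
  Flow on (3->6): 7/7
  Flow on (5->6): 8/8
Maximum flow = 15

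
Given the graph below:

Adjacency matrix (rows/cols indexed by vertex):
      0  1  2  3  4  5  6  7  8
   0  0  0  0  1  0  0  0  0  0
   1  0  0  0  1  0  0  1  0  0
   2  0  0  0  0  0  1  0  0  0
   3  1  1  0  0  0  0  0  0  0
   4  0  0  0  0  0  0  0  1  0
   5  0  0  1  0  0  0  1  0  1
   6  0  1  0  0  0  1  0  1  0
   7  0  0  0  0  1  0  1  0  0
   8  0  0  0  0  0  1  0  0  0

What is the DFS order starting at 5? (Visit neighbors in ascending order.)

DFS from vertex 5 (neighbors processed in ascending order):
Visit order: 5, 2, 6, 1, 3, 0, 7, 4, 8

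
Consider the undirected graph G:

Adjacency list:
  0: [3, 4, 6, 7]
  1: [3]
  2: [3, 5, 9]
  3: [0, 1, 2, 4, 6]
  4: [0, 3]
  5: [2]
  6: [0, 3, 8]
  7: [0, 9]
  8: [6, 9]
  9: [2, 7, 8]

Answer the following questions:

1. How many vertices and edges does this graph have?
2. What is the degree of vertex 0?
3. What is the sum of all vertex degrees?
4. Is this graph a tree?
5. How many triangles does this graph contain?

Count: 10 vertices, 13 edges.
Vertex 0 has neighbors [3, 4, 6, 7], degree = 4.
Handshaking lemma: 2 * 13 = 26.
A tree on 10 vertices has 9 edges. This graph has 13 edges (4 extra). Not a tree.
Number of triangles = 2.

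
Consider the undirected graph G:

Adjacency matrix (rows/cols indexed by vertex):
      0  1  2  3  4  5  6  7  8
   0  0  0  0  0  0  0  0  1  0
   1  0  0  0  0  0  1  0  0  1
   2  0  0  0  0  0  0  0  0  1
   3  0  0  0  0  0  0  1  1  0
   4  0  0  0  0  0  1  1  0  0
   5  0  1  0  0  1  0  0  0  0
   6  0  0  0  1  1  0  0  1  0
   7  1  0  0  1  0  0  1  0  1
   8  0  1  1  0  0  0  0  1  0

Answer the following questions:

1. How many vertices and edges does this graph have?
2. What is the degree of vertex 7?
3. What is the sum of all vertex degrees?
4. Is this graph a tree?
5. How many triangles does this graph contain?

Count: 9 vertices, 10 edges.
Vertex 7 has neighbors [0, 3, 6, 8], degree = 4.
Handshaking lemma: 2 * 10 = 20.
A tree on 9 vertices has 8 edges. This graph has 10 edges (2 extra). Not a tree.
Number of triangles = 1.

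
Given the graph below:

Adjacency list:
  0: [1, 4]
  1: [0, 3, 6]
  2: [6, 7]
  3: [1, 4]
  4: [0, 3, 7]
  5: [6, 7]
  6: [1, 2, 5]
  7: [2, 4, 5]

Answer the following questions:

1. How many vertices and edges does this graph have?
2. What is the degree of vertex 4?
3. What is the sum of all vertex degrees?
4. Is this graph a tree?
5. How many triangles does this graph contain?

Count: 8 vertices, 10 edges.
Vertex 4 has neighbors [0, 3, 7], degree = 3.
Handshaking lemma: 2 * 10 = 20.
A tree on 8 vertices has 7 edges. This graph has 10 edges (3 extra). Not a tree.
Number of triangles = 0.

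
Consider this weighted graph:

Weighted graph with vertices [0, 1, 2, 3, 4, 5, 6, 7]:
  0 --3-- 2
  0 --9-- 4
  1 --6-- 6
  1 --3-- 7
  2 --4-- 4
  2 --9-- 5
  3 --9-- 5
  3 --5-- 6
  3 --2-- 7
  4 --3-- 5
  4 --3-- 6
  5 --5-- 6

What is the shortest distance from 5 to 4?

Using Dijkstra's algorithm from vertex 5:
Shortest path: 5 -> 4
Total weight: 3 = 3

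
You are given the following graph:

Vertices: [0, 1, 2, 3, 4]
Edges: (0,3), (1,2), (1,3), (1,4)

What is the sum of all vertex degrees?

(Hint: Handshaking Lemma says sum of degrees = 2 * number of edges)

Count edges: 4 edges.
By Handshaking Lemma: sum of degrees = 2 * 4 = 8.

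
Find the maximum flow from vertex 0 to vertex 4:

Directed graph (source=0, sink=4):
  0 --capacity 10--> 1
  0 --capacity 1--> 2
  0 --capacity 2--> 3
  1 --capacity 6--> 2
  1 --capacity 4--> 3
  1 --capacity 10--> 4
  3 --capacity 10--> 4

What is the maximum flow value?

Computing max flow:
  Flow on (0->1): 10/10
  Flow on (0->3): 2/2
  Flow on (1->4): 10/10
  Flow on (3->4): 2/10
Maximum flow = 12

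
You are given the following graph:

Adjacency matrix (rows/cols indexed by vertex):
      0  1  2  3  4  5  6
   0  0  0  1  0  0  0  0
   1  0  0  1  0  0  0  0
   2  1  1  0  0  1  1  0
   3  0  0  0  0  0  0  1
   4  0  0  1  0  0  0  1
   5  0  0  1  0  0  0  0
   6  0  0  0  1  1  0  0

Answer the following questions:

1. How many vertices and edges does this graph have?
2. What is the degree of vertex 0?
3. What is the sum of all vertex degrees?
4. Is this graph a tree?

Count: 7 vertices, 6 edges.
Vertex 0 has neighbors [2], degree = 1.
Handshaking lemma: 2 * 6 = 12.
A graph is a tree iff it is connected and has exactly n-1 edges. This graph is connected (all 7 vertices in one component) and has 7-1 = 6 edges. It is a tree.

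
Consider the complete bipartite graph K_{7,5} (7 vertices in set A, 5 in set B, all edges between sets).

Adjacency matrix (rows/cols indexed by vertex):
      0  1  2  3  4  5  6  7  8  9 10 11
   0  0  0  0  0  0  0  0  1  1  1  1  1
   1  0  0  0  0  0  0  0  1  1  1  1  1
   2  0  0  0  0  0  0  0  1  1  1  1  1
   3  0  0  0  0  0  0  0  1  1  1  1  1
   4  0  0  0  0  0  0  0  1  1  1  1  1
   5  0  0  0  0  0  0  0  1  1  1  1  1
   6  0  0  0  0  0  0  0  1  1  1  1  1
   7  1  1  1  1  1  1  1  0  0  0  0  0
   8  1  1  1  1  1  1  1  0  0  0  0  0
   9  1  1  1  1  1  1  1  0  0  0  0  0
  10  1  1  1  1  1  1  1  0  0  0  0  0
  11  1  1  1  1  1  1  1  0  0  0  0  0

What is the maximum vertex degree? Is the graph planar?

Set-A vertices have degree 5; set-B vertices have degree 7. Maximum degree = max(7,5) = 7.
K_{7,5} contains K_{3,3} as a subgraph (since both sides have >= 3 vertices); by Kuratowski's theorem it is not planar.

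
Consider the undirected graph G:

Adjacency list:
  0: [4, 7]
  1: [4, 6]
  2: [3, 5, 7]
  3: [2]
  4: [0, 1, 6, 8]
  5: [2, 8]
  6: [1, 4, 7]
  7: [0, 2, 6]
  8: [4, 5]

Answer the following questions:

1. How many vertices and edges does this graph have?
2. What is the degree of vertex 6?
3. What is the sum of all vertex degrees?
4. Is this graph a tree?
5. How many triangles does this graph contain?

Count: 9 vertices, 11 edges.
Vertex 6 has neighbors [1, 4, 7], degree = 3.
Handshaking lemma: 2 * 11 = 22.
A tree on 9 vertices has 8 edges. This graph has 11 edges (3 extra). Not a tree.
Number of triangles = 1.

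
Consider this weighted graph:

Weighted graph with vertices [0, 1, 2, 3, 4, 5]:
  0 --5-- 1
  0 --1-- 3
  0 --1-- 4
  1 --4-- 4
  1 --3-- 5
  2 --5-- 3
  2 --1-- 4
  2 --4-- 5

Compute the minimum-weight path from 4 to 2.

Using Dijkstra's algorithm from vertex 4:
Shortest path: 4 -> 2
Total weight: 1 = 1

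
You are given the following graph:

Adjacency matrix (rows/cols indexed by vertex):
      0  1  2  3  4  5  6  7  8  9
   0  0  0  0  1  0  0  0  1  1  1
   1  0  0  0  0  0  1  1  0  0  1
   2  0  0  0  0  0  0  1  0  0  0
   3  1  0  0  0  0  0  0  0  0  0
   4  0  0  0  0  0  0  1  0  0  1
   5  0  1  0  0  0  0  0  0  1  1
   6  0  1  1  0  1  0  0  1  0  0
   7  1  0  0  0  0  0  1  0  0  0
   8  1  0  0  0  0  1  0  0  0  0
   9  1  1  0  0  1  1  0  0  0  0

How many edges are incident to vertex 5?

Vertex 5 has neighbors [1, 8, 9], so deg(5) = 3.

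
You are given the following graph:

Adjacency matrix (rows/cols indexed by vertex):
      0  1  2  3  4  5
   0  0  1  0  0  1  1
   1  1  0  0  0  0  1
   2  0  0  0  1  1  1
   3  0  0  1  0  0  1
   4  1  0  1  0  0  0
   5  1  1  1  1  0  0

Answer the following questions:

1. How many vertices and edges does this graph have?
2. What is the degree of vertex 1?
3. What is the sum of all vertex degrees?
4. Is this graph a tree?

Count: 6 vertices, 8 edges.
Vertex 1 has neighbors [0, 5], degree = 2.
Handshaking lemma: 2 * 8 = 16.
A tree on 6 vertices has 5 edges. This graph has 8 edges (3 extra). Not a tree.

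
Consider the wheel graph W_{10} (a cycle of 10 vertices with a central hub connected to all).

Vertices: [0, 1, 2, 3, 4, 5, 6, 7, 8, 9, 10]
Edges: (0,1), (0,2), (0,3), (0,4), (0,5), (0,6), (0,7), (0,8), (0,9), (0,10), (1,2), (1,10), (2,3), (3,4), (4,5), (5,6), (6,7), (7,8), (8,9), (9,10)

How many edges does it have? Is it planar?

Wheel graph W_{10}: 10 cycle edges + 10 spoke edges = 20 edges.
Total vertices: 11.
The graph is planar.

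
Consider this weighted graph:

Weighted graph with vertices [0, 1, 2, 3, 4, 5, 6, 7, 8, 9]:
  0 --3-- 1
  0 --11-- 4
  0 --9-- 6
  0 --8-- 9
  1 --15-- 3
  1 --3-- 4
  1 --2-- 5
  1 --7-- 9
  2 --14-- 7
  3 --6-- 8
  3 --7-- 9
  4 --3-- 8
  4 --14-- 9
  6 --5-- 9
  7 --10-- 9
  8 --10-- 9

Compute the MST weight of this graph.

Applying Kruskal's algorithm (sort edges by weight, add if no cycle):
  Add (1,5) w=2
  Add (0,1) w=3
  Add (1,4) w=3
  Add (4,8) w=3
  Add (6,9) w=5
  Add (3,8) w=6
  Add (1,9) w=7
  Skip (3,9) w=7 (creates cycle)
  Skip (0,9) w=8 (creates cycle)
  Skip (0,6) w=9 (creates cycle)
  Add (7,9) w=10
  Skip (8,9) w=10 (creates cycle)
  Skip (0,4) w=11 (creates cycle)
  Add (2,7) w=14
  Skip (4,9) w=14 (creates cycle)
  Skip (1,3) w=15 (creates cycle)
MST weight = 53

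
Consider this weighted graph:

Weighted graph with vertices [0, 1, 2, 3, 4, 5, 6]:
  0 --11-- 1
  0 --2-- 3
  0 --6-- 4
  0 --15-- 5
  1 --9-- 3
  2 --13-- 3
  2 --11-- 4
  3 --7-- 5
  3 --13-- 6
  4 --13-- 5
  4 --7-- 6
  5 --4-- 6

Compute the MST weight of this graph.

Applying Kruskal's algorithm (sort edges by weight, add if no cycle):
  Add (0,3) w=2
  Add (5,6) w=4
  Add (0,4) w=6
  Add (3,5) w=7
  Skip (4,6) w=7 (creates cycle)
  Add (1,3) w=9
  Skip (0,1) w=11 (creates cycle)
  Add (2,4) w=11
  Skip (2,3) w=13 (creates cycle)
  Skip (3,6) w=13 (creates cycle)
  Skip (4,5) w=13 (creates cycle)
  Skip (0,5) w=15 (creates cycle)
MST weight = 39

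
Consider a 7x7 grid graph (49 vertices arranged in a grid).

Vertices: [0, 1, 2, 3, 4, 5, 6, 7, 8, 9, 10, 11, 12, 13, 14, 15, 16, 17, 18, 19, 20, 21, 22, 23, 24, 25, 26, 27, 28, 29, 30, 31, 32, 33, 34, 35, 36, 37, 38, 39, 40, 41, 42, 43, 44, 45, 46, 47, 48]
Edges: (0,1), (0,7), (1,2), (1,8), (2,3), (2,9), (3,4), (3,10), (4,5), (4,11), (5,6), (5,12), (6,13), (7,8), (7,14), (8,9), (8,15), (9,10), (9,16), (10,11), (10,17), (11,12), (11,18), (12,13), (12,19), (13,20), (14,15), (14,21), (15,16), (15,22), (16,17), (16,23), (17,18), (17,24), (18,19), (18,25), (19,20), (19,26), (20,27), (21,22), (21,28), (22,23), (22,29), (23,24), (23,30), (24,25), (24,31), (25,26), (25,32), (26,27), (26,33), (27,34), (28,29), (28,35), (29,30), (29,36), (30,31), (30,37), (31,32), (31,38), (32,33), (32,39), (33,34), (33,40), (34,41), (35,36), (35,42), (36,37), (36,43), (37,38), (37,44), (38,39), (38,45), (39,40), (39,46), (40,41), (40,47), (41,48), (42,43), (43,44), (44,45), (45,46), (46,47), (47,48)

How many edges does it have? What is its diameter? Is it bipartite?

A 7x7 grid has 42 vertical edges and 42 horizontal edges.
Total edges = 42 + 42 = 84.
Diameter = (7-1) + (7-1) = 12 (corner to opposite corner).
Grid graphs are bipartite (checkerboard coloring).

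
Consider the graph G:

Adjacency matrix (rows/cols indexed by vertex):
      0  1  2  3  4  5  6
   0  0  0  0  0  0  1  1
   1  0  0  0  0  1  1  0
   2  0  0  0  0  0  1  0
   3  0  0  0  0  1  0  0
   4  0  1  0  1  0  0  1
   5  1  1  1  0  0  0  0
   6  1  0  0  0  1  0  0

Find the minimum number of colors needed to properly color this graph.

The graph has a maximum clique of size 2 (lower bound on chromatic number).
A valid 3-coloring: {0: 1, 1: 1, 2: 1, 3: 1, 4: 0, 5: 0, 6: 2}.
No proper 2-coloring exists (verified by exhaustive search).
Chromatic number = 3.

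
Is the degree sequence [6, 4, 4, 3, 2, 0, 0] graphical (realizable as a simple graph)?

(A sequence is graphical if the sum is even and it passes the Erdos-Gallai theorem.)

Sum of degrees = 19. Sum is odd, so the sequence is NOT graphical.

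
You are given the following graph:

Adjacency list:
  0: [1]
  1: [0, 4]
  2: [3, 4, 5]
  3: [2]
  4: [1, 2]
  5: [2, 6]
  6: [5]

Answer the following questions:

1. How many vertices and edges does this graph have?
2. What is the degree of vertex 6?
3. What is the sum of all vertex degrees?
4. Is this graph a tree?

Count: 7 vertices, 6 edges.
Vertex 6 has neighbors [5], degree = 1.
Handshaking lemma: 2 * 6 = 12.
A graph is a tree iff it is connected and has exactly n-1 edges. This graph is connected (all 7 vertices in one component) and has 7-1 = 6 edges. It is a tree.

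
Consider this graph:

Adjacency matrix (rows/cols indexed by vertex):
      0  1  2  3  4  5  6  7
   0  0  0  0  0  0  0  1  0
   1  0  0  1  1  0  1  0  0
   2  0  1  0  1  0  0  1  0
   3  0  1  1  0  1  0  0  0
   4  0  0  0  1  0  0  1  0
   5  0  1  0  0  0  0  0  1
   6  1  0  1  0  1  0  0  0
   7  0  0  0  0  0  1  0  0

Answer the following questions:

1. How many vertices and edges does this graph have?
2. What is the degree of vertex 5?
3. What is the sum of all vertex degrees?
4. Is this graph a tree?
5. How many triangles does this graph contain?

Count: 8 vertices, 9 edges.
Vertex 5 has neighbors [1, 7], degree = 2.
Handshaking lemma: 2 * 9 = 18.
A tree on 8 vertices has 7 edges. This graph has 9 edges (2 extra). Not a tree.
Number of triangles = 1.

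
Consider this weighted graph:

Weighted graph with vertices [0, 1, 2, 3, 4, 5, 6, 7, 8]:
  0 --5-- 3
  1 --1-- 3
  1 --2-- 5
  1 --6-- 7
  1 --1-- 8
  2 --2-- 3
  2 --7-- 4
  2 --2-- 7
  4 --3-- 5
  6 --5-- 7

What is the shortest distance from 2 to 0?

Using Dijkstra's algorithm from vertex 2:
Shortest path: 2 -> 3 -> 0
Total weight: 2 + 5 = 7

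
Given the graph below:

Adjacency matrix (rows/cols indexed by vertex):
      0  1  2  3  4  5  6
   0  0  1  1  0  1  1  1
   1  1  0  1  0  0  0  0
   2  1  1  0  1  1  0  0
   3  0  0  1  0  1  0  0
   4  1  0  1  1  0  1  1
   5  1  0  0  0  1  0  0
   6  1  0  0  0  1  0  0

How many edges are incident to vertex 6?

Vertex 6 has neighbors [0, 4], so deg(6) = 2.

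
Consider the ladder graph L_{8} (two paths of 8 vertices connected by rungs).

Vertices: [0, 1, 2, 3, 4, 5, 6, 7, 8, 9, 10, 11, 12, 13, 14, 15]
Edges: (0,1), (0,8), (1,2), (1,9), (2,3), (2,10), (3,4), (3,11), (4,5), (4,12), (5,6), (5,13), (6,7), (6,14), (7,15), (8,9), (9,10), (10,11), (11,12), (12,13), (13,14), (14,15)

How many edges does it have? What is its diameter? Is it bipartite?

Ladder graph L_{8}: 8 rungs + 2 * (8-1) path edges = 8 + 14 = 22 edges.
Diameter = 8.
Ladder graphs are bipartite (alternating coloring along each path).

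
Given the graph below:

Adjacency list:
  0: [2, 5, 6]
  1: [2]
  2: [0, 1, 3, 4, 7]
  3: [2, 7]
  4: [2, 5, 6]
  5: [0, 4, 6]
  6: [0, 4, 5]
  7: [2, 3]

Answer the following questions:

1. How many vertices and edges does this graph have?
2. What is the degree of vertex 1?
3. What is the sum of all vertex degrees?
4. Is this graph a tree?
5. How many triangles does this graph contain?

Count: 8 vertices, 11 edges.
Vertex 1 has neighbors [2], degree = 1.
Handshaking lemma: 2 * 11 = 22.
A tree on 8 vertices has 7 edges. This graph has 11 edges (4 extra). Not a tree.
Number of triangles = 3.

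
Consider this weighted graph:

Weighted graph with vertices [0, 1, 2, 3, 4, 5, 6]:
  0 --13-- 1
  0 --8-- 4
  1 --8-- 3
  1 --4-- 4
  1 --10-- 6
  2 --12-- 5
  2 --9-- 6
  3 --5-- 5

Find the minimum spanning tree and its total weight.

Applying Kruskal's algorithm (sort edges by weight, add if no cycle):
  Add (1,4) w=4
  Add (3,5) w=5
  Add (0,4) w=8
  Add (1,3) w=8
  Add (2,6) w=9
  Add (1,6) w=10
  Skip (2,5) w=12 (creates cycle)
  Skip (0,1) w=13 (creates cycle)
MST weight = 44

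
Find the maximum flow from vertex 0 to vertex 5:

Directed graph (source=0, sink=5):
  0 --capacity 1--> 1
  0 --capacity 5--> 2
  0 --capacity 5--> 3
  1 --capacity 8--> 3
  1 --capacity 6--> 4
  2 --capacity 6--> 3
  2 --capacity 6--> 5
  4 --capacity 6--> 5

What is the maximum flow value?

Computing max flow:
  Flow on (0->1): 1/1
  Flow on (0->2): 5/5
  Flow on (1->4): 1/6
  Flow on (2->5): 5/6
  Flow on (4->5): 1/6
Maximum flow = 6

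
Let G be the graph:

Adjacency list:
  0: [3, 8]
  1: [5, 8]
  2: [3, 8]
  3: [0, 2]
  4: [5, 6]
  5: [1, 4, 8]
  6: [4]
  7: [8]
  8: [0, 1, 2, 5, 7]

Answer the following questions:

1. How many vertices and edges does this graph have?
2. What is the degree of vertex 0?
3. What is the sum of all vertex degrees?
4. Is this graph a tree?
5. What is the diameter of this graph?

Count: 9 vertices, 10 edges.
Vertex 0 has neighbors [3, 8], degree = 2.
Handshaking lemma: 2 * 10 = 20.
A tree on 9 vertices has 8 edges. This graph has 10 edges (2 extra). Not a tree.
Diameter (longest shortest path) = 5.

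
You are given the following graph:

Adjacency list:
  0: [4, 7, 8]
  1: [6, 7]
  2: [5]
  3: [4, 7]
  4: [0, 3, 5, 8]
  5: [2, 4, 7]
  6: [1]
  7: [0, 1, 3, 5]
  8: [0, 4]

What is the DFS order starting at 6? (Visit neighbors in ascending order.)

DFS from vertex 6 (neighbors processed in ascending order):
Visit order: 6, 1, 7, 0, 4, 3, 5, 2, 8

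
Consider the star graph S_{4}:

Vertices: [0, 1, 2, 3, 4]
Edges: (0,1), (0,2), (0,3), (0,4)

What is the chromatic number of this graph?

S_{4} has one hub adjacent to 4 leaves; leaves are pairwise non-adjacent.
Color the hub 0 and every leaf 1.
Chromatic number = 2.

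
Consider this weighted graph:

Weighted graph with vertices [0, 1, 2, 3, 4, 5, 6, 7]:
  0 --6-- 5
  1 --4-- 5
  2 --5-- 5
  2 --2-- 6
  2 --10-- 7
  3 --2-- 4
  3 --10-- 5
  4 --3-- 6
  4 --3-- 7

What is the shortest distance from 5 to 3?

Using Dijkstra's algorithm from vertex 5:
Shortest path: 5 -> 3
Total weight: 10 = 10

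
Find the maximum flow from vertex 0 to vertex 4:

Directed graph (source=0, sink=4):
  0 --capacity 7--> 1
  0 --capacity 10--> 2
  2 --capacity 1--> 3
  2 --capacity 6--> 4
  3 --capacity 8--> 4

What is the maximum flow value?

Computing max flow:
  Flow on (0->2): 7/10
  Flow on (2->3): 1/1
  Flow on (2->4): 6/6
  Flow on (3->4): 1/8
Maximum flow = 7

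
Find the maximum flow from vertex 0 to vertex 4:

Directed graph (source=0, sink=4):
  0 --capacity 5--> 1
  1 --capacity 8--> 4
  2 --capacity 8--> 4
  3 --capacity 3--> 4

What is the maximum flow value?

Computing max flow:
  Flow on (0->1): 5/5
  Flow on (1->4): 5/8
Maximum flow = 5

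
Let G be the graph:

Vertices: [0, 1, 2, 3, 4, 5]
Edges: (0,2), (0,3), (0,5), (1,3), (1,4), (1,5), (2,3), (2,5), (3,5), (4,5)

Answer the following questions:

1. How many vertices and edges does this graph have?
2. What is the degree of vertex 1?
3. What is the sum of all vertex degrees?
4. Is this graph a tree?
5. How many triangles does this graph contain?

Count: 6 vertices, 10 edges.
Vertex 1 has neighbors [3, 4, 5], degree = 3.
Handshaking lemma: 2 * 10 = 20.
A tree on 6 vertices has 5 edges. This graph has 10 edges (5 extra). Not a tree.
Number of triangles = 6.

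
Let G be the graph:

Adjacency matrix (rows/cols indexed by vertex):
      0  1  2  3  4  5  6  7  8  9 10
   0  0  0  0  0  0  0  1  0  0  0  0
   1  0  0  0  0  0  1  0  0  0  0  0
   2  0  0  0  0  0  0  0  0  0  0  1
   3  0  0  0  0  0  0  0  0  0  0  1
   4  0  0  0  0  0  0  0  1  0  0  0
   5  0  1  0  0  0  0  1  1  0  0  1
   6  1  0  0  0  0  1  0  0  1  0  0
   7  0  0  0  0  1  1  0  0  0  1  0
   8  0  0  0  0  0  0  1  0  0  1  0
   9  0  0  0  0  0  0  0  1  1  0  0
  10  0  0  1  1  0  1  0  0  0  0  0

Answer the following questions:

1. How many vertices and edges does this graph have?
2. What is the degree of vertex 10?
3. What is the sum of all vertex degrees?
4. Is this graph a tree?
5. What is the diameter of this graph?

Count: 11 vertices, 11 edges.
Vertex 10 has neighbors [2, 3, 5], degree = 3.
Handshaking lemma: 2 * 11 = 22.
A tree on 11 vertices has 10 edges. This graph has 11 edges (1 extra). Not a tree.
Diameter (longest shortest path) = 4.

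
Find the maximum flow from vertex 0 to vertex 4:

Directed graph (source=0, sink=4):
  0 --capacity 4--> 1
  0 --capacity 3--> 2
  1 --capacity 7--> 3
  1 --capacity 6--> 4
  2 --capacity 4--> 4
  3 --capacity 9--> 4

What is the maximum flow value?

Computing max flow:
  Flow on (0->1): 4/4
  Flow on (0->2): 3/3
  Flow on (1->4): 4/6
  Flow on (2->4): 3/4
Maximum flow = 7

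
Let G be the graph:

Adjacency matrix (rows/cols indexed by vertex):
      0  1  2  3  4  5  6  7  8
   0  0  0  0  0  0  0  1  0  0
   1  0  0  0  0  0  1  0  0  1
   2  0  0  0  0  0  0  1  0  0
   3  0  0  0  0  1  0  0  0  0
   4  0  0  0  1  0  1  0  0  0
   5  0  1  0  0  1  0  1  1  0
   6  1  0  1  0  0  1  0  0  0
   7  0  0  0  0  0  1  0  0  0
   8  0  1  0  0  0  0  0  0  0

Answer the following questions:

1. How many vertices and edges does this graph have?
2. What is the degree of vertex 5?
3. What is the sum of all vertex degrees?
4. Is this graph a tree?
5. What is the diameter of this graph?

Count: 9 vertices, 8 edges.
Vertex 5 has neighbors [1, 4, 6, 7], degree = 4.
Handshaking lemma: 2 * 8 = 16.
A graph is a tree iff it is connected and has exactly n-1 edges. This graph is connected (all 9 vertices in one component) and has 9-1 = 8 edges. It is a tree.
Diameter (longest shortest path) = 4.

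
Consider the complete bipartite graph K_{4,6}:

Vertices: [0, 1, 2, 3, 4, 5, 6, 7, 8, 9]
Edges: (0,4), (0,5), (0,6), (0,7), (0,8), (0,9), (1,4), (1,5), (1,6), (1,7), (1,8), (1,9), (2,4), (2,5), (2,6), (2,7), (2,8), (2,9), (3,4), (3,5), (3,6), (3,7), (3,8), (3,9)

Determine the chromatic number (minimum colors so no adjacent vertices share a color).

K_{4,6} is bipartite: vertices split into two independent sets of size 4 and 6.
Color one set 0, the other 1. No adjacent vertices share a color.
Chromatic number = 2.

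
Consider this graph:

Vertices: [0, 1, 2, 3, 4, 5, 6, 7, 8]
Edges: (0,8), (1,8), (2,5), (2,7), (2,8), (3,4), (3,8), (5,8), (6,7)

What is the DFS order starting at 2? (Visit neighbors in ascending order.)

DFS from vertex 2 (neighbors processed in ascending order):
Visit order: 2, 5, 8, 0, 1, 3, 4, 7, 6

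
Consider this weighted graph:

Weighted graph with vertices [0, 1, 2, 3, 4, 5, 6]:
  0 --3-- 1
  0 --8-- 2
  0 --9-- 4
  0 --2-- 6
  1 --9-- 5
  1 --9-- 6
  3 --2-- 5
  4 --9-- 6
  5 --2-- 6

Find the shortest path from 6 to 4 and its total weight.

Using Dijkstra's algorithm from vertex 6:
Shortest path: 6 -> 4
Total weight: 9 = 9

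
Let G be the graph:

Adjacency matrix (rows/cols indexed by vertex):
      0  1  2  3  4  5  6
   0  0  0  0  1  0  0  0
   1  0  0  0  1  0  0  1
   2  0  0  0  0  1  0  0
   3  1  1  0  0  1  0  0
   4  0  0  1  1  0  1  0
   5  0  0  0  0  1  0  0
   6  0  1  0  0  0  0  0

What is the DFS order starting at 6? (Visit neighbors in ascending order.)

DFS from vertex 6 (neighbors processed in ascending order):
Visit order: 6, 1, 3, 0, 4, 2, 5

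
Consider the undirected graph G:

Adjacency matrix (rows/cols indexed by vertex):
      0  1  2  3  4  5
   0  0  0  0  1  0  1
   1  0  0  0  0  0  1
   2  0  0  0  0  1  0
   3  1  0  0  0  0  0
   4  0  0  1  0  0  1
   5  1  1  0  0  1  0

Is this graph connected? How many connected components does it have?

Checking connectivity: the graph has 1 connected component(s).
All vertices are reachable from each other. The graph IS connected.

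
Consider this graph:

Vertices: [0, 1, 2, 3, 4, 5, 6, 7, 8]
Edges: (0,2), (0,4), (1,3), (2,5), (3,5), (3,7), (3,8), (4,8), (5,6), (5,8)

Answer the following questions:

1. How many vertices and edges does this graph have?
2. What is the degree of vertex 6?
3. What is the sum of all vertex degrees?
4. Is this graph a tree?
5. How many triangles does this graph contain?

Count: 9 vertices, 10 edges.
Vertex 6 has neighbors [5], degree = 1.
Handshaking lemma: 2 * 10 = 20.
A tree on 9 vertices has 8 edges. This graph has 10 edges (2 extra). Not a tree.
Number of triangles = 1.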